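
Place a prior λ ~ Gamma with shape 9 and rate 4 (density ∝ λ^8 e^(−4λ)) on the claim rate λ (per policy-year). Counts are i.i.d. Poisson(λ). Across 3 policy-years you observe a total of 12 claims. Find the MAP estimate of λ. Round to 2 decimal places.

λ̂_MAP = 2.86

Σxᵢ = 12, n = 3.
Posterior ∝ λ^8e^(−4λ) · λ^12e^(−3λ) = λ^20e^(−7λ), i.e. Gamma(shape=21, rate=7).
The mode of a Gamma(a, b) with a ≥ 1 (shape–rate) is (a−1)/b = 20/7 ≈ 2.86.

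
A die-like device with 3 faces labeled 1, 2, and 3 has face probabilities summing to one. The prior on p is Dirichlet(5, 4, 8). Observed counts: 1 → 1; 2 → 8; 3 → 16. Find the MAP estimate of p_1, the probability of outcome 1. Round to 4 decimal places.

MAP estimate: 0.1282

The posterior is Dirichlet(αᵢ + nᵢ) = Dirichlet(6, 12, 24).
For a Dirichlet(a₁,…,a_K) with all aᵢ > 1, the mode has j-th component (aⱼ − 1)/(Σaᵢ − K).
Here Σaᵢ = 42 and K = 3, so p_1 = (6 − 1)/(42 − 3) = 5/39 ≈ 0.1282.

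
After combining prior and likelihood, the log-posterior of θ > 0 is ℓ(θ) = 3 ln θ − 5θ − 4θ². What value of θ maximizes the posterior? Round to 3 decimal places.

ℓ'(θ) = 3/θ − 5 − 8θ. Setting this to zero and multiplying by θ: 8θ² + 5θ − 3 = 0.
θ = (−5 + √(5² + 4·8·3)) / (2·8) = (−5 + √121) / 16 = (−5 + 11)/16 = 3/8.
ℓ''(θ) = −3/θ² − 8 < 0, confirming a maximum.

θ̂_MAP = 0.375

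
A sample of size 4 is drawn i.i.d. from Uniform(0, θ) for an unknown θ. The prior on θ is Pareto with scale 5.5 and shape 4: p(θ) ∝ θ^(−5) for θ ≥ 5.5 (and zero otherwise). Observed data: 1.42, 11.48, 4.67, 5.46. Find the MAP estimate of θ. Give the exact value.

θ̂_MAP = 11.48

The Uniform(0, θ) likelihood is θ^(−n) for θ ≥ max(xᵢ), zero otherwise. Here max(xᵢ) = 11.48.
Posterior ∝ θ^(−5) · θ^(−4) = θ^(−9) on θ ≥ max(5.5, 11.48) = 11.48.
This density is strictly decreasing in θ, so the posterior mode lies at the lower boundary of the support.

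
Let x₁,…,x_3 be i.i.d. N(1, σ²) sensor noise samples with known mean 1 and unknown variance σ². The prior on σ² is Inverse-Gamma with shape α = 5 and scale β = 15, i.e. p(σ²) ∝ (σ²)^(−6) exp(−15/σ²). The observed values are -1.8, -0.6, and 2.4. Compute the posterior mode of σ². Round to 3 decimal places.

σ̂²_MAP = 2.824

Sum of squared deviations about the known mean: SS = (-1.8−1)² + (-0.6−1)² + (2.4−1)² = 12.36.
The Normal likelihood contributes (σ²)^(−n/2) exp(−SS/(2σ²)), so the posterior is Inverse-Gamma(α + n/2, β + SS/2) = Inverse-Gamma(6.5, 21.18).
The mode of Inverse-Gamma(a, b) is b/(a+1) = 21.18/7.5 ≈ 2.824.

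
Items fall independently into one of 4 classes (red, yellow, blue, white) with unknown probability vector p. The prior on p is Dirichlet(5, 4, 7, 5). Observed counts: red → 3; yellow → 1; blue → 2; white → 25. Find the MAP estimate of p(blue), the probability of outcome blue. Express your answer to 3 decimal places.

The posterior is Dirichlet(αᵢ + nᵢ) = Dirichlet(8, 5, 9, 30).
For a Dirichlet(a₁,…,a_K) with all aᵢ > 1, the mode has j-th component (aⱼ − 1)/(Σaᵢ − K).
Here Σaᵢ = 52 and K = 4, so p(blue) = (9 − 1)/(52 − 4) = 8/48 ≈ 0.167.

MAP estimate of p(blue) = 0.167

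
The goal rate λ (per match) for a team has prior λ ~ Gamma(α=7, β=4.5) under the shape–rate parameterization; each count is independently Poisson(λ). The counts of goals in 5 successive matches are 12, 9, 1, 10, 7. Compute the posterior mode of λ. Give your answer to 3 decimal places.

Σxᵢ = 12+9+1+10+7 = 39, with n = 5.
Posterior ∝ λ^6e^(−4.5λ) · λ^39e^(−5λ) = λ^45e^(−9.5λ), i.e. Gamma(shape=46, rate=9.5).
The mode of a Gamma(a, b) with a ≥ 1 (shape–rate) is (a−1)/b = 45/9.5 ≈ 4.737.

λ̂_MAP = 4.737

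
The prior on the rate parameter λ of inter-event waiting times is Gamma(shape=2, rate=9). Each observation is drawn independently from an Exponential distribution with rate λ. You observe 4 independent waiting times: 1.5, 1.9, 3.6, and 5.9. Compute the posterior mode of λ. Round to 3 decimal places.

The Exponential(rate=λ) likelihood is ∝ λ^n e^(−λΣtᵢ). Here n = 4 and Σtᵢ = 1.5 + 1.9 + 3.6 + 5.9 = 12.9.
Posterior ∝ λe^(−9λ) · λ^4e^(−12.9λ) = λ^5e^(−21.9λ), i.e. Gamma(6, 21.9).
Mode = (a−1)/b = 5/21.9 ≈ 0.228.

λ̂_MAP = 0.228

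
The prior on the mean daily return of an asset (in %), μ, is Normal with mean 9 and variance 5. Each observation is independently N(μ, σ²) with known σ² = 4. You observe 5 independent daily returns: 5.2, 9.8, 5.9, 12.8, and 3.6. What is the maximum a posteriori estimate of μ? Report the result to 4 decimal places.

n = 5; x̄ = (5.2 + 9.8 + 5.9 + 12.8 + 3.6)/5 = 37.3/5 = 7.46.
For a Normal prior and Normal likelihood with known variance, the posterior is Normal; its mode equals its mean, the precision-weighted average.
Prior precision 1/σ₀² = 1/5 = 0.2; data precision n/σ² = 5/4 = 1.25.
μ̂ = (0.2·9 + 1.25·7.46) / (0.2 + 1.25) = 11.125/1.45 = 445/58 ≈ 7.6724.

μ̂_MAP = 7.6724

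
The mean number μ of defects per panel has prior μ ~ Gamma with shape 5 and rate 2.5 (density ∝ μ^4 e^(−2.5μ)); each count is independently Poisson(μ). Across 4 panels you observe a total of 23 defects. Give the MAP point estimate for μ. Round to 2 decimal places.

Σxᵢ = 23, n = 4.
Posterior ∝ μ^4e^(−2.5μ) · μ^23e^(−4μ) = μ^27e^(−6.5μ), i.e. Gamma(shape=28, rate=6.5).
The mode of a Gamma(a, b) with a ≥ 1 (shape–rate) is (a−1)/b = 27/6.5 ≈ 4.15.

μ̂_MAP = 4.15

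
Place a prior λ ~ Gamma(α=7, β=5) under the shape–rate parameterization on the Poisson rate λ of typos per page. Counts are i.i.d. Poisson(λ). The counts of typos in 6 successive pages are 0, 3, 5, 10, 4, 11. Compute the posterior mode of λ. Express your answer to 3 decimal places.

λ̂_MAP = 3.545

Σxᵢ = 0+3+5+10+4+11 = 33, with n = 6.
Posterior ∝ λ^6e^(−5λ) · λ^33e^(−6λ) = λ^39e^(−11λ), i.e. Gamma(shape=40, rate=11).
The mode of a Gamma(a, b) with a ≥ 1 (shape–rate) is (a−1)/b = 39/11 ≈ 3.545.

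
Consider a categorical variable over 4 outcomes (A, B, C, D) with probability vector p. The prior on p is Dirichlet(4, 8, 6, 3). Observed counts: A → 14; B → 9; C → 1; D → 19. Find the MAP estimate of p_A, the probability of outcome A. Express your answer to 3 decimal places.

The posterior is Dirichlet(αᵢ + nᵢ) = Dirichlet(18, 17, 7, 22).
For a Dirichlet(a₁,…,a_K) with all aᵢ > 1, the mode has j-th component (aⱼ − 1)/(Σaᵢ − K).
Here Σaᵢ = 64 and K = 4, so p_A = (18 − 1)/(64 − 4) = 17/60 ≈ 0.283.

MAP estimate of p_A = 0.283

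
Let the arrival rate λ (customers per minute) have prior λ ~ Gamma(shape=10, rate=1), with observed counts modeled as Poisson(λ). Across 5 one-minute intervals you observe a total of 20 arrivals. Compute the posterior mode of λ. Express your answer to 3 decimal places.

Σxᵢ = 20, n = 5.
Posterior ∝ λ^9e^(−1λ) · λ^20e^(−5λ) = λ^29e^(−6λ), i.e. Gamma(shape=30, rate=6).
The mode of a Gamma(a, b) with a ≥ 1 (shape–rate) is (a−1)/b = 29/6 ≈ 4.833.

λ̂_MAP = 4.833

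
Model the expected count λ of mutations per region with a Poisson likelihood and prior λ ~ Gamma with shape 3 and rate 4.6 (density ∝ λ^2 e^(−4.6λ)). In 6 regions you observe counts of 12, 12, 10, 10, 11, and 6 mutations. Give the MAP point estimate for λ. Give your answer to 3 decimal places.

Σxᵢ = 12+12+10+10+11+6 = 61, with n = 6.
Posterior ∝ λ^2e^(−4.6λ) · λ^61e^(−6λ) = λ^63e^(−10.6λ), i.e. Gamma(shape=64, rate=10.6).
The mode of a Gamma(a, b) with a ≥ 1 (shape–rate) is (a−1)/b = 63/10.6 ≈ 5.943.

λ̂_MAP = 5.943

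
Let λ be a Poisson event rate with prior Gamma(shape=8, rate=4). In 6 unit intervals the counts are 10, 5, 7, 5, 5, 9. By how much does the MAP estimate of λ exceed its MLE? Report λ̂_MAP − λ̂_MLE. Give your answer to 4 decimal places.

MAP − MLE = -2.0333

Σxᵢ = 41. Posterior is Gamma(49, 10); MAP = (49−1)/10 = 48/10 ≈ 4.80000.
MLE = x̄ = 41/6 ≈ 6.83333.
Difference = 48/10 − 41/6 = -61/30 ≈ -2.0333.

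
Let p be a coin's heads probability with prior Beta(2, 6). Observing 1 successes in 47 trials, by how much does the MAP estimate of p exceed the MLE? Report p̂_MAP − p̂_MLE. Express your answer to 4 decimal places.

Posterior is Beta(3, 52); MAP = (3−1)/(55−2) = 2/53 ≈ 0.03774.
MLE ignores the prior: p̂_MLE = k/n = 1/47 ≈ 0.02128.
Difference = 2/53 − 1/47 = 41/2491 ≈ 0.0165.

MAP − MLE = 0.0165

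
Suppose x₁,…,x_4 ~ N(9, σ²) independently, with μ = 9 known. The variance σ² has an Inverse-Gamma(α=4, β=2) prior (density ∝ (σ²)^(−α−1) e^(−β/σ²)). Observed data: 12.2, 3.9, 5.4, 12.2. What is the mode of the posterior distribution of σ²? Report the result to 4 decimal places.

σ̂²_MAP = 4.5321

Sum of squared deviations about the known mean: SS = (12.2−9)² + (3.9−9)² + (5.4−9)² + (12.2−9)² = 59.45.
The Normal likelihood contributes (σ²)^(−n/2) exp(−SS/(2σ²)), so the posterior is Inverse-Gamma(α + n/2, β + SS/2) = Inverse-Gamma(6, 31.725).
The mode of Inverse-Gamma(a, b) is b/(a+1) = 31.725/7 ≈ 4.5321.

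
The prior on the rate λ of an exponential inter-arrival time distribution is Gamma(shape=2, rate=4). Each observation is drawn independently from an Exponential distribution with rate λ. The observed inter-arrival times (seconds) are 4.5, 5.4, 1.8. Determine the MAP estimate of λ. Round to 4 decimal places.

The Exponential(rate=λ) likelihood is ∝ λ^n e^(−λΣtᵢ). Here n = 3 and Σtᵢ = 4.5 + 5.4 + 1.8 = 11.7.
Posterior ∝ λe^(−4λ) · λ^3e^(−11.7λ) = λ^4e^(−15.7λ), i.e. Gamma(5, 15.7).
Mode = (a−1)/b = 4/15.7 ≈ 0.2548.

λ̂_MAP = 0.2548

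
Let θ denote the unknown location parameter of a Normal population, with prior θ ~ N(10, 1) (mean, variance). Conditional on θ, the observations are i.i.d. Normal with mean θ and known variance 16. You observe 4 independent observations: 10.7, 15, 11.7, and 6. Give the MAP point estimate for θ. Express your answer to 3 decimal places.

n = 4; x̄ = (10.7 + 15 + 11.7 + 6)/4 = 43.4/4 = 10.85.
For a Normal prior and Normal likelihood with known variance, the posterior is Normal; its mode equals its mean, the precision-weighted average.
Prior precision 1/σ₀² = 1/1 = 1; data precision n/σ² = 4/16 = 0.25.
θ̂ = (1·10 + 0.25·10.85) / (1 + 0.25) = 12.7125/1.25 = 10.170.

θ̂_MAP = 10.170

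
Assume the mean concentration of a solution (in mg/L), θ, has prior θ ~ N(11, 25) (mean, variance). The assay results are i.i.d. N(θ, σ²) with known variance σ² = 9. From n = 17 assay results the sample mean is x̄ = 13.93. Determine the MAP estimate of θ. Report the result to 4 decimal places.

n = 17, x̄ = 13.93.
For a Normal prior and Normal likelihood with known variance, the posterior is Normal; its mode equals its mean, the precision-weighted average.
Prior precision 1/σ₀² = 1/25 = 0.04; data precision n/σ² = 17/9.
θ̂ = (0.04·11 + (17/9)·13.93) / (0.04 + 17/9) = (24077/900)/(434/225) = 24077/1736 ≈ 13.8692.

θ̂_MAP = 13.8692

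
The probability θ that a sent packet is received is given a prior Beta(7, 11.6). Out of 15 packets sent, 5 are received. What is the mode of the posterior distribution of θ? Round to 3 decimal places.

θ̂_MAP = 0.348

Prior: Beta(7, 11.6).
Data: 5 successes in 15 trials. The binomial likelihood contributes θ^5(1−θ)^10, so the posterior is Beta(7+5, 11.6+10) = Beta(12, 21.6).
For Beta(a, b) with a, b > 1 the mode is (a−1)/(a+b−2) = 11/31.6 ≈ 0.348.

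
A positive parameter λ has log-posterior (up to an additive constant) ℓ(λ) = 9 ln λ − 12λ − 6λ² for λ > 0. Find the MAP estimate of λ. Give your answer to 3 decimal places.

λ̂_MAP = 0.500

ℓ'(λ) = 9/λ − 12 − 12λ. Setting this to zero and multiplying by λ: 12λ² + 12λ − 9 = 0.
λ = (−12 + √(12² + 4·12·9)) / (2·12) = (−12 + √576) / 24 = (−12 + 24)/24 = 1/2.
ℓ''(λ) = −9/λ² − 12 < 0, confirming a maximum.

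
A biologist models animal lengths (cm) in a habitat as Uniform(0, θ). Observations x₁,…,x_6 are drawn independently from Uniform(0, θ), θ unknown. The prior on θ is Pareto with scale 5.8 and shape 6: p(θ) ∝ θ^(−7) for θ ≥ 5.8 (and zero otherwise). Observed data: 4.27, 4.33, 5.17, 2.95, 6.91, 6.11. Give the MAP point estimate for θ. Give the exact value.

The Uniform(0, θ) likelihood is θ^(−n) for θ ≥ max(xᵢ), zero otherwise. Here max(xᵢ) = 6.91.
Posterior ∝ θ^(−7) · θ^(−6) = θ^(−13) on θ ≥ max(5.8, 6.91) = 6.91.
This density is strictly decreasing in θ, so the posterior mode lies at the lower boundary of the support.

θ̂_MAP = 6.91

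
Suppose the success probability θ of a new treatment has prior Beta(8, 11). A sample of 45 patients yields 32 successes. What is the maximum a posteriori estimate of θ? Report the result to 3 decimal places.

θ̂_MAP = 0.629

Prior: Beta(8, 11).
Data: 32 successes in 45 trials. The binomial likelihood contributes θ^32(1−θ)^13, so the posterior is Beta(8+32, 11+13) = Beta(40, 24).
For Beta(a, b) with a, b > 1 the mode is (a−1)/(a+b−2) = 39/62 ≈ 0.629.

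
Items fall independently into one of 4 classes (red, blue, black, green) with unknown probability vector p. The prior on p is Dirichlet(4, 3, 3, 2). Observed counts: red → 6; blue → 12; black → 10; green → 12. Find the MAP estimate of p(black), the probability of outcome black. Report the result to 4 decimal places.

The posterior is Dirichlet(αᵢ + nᵢ) = Dirichlet(10, 15, 13, 14).
For a Dirichlet(a₁,…,a_K) with all aᵢ > 1, the mode has j-th component (aⱼ − 1)/(Σaᵢ − K).
Here Σaᵢ = 52 and K = 4, so p(black) = (13 − 1)/(52 − 4) = 12/48 ≈ 0.2500.

MAP estimate of p(black) = 0.2500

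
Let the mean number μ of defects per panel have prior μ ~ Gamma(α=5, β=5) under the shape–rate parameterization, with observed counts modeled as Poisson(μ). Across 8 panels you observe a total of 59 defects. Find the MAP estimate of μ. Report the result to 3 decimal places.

μ̂_MAP = 4.846

Σxᵢ = 59, n = 8.
Posterior ∝ μ^4e^(−5μ) · μ^59e^(−8μ) = μ^63e^(−13μ), i.e. Gamma(shape=64, rate=13).
The mode of a Gamma(a, b) with a ≥ 1 (shape–rate) is (a−1)/b = 63/13 ≈ 4.846.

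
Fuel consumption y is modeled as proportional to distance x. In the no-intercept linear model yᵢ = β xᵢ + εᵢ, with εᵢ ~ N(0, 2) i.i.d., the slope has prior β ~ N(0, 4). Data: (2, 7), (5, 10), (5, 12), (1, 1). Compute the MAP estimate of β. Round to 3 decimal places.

β̂_MAP = 2.252

log p(β | y) = −Σ(yᵢ − βxᵢ)²/(2·2) − β²/(2·4) + const.
Setting the derivative to zero: Σxᵢ(yᵢ − βxᵢ)/2 − β/4 = 0, so β = Σxᵢyᵢ / (Σxᵢ² + σ²/τ²).
Σxᵢyᵢ = 2·7 + 5·10 + 5·12 + 1·1 = 125; Σxᵢ² = 55; σ²/τ² = 0.5.
β̂_MAP = 125 / (55 + 0.5) = 125/55.5 ≈ 2.252.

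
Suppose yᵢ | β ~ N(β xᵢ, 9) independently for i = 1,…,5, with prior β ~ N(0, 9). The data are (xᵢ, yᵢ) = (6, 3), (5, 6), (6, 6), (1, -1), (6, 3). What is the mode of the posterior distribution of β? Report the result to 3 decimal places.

log p(β | y) = −Σ(yᵢ − βxᵢ)²/(2·9) − β²/(2·9) + const.
Setting the derivative to zero: Σxᵢ(yᵢ − βxᵢ)/9 − β/9 = 0, so β = Σxᵢyᵢ / (Σxᵢ² + σ²/τ²).
Σxᵢyᵢ = 6·3 + 5·6 + 6·6 + 1·(-1) + 6·3 = 101; Σxᵢ² = 134; σ²/τ² = 1.
β̂_MAP = 101 / (134 + 1) = 101/135 ≈ 0.748.

β̂_MAP = 0.748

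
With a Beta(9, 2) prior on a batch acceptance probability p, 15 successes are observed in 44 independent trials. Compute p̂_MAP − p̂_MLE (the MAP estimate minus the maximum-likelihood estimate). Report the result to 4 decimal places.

Posterior is Beta(24, 31); MAP = (24−1)/(55−2) = 23/53 ≈ 0.43396.
MLE ignores the prior: p̂_MLE = k/n = 15/44 ≈ 0.34091.
Difference = 23/53 − 15/44 = 217/2332 ≈ 0.0931.

MAP − MLE = 0.0931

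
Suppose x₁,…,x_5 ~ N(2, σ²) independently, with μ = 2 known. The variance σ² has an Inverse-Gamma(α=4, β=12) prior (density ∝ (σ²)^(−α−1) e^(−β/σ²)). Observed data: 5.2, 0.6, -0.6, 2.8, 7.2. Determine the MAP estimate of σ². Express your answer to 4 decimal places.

σ̂²_MAP = 4.7093

Sum of squared deviations about the known mean: SS = (5.2−2)² + (0.6−2)² + (-0.6−2)² + (2.8−2)² + (7.2−2)² = 46.64.
The Normal likelihood contributes (σ²)^(−n/2) exp(−SS/(2σ²)), so the posterior is Inverse-Gamma(α + n/2, β + SS/2) = Inverse-Gamma(6.5, 35.32).
The mode of Inverse-Gamma(a, b) is b/(a+1) = 35.32/7.5 ≈ 4.7093.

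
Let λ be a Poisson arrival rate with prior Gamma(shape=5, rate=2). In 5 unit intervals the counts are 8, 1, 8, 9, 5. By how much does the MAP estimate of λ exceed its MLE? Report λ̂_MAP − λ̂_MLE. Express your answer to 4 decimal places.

Σxᵢ = 31. Posterior is Gamma(36, 7); MAP = (36−1)/7 = 35/7 ≈ 5.00000.
MLE = x̄ = 31/5 ≈ 6.20000.
Difference = 35/7 − 31/5 = -6/5 ≈ -1.2000.

MAP − MLE = -1.2000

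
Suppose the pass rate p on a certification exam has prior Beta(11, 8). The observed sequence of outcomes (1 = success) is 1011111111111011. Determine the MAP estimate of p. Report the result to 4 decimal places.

Prior: Beta(11, 8).
Data: 14 successes in 16 trials (from the sequence). The binomial likelihood contributes p^14(1−p)^2, so the posterior is Beta(11+14, 8+2) = Beta(25, 10).
For Beta(a, b) with a, b > 1 the mode is (a−1)/(a+b−2) = 24/33 ≈ 0.7273.

p̂_MAP = 0.7273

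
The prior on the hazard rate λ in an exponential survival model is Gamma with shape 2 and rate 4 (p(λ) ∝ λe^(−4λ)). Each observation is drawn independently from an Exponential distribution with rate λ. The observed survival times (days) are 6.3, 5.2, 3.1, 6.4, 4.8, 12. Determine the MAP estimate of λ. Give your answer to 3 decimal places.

The Exponential(rate=λ) likelihood is ∝ λ^n e^(−λΣtᵢ). Here n = 6 and Σtᵢ = 6.3 + 5.2 + 3.1 + 6.4 + 4.8 + 12 = 37.8.
Posterior ∝ λe^(−4λ) · λ^6e^(−37.8λ) = λ^7e^(−41.8λ), i.e. Gamma(8, 41.8).
Mode = (a−1)/b = 7/41.8 ≈ 0.167.

λ̂_MAP = 0.167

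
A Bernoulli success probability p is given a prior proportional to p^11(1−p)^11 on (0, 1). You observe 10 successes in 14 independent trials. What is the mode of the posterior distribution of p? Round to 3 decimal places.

p̂_MAP = 0.583

The prior density ∝ p^11(1−p)^11 is the kernel of Beta(12, 12).
Data: 10 successes in 14 trials. The binomial likelihood contributes p^10(1−p)^4, so the posterior is Beta(12+10, 12+4) = Beta(22, 16).
For Beta(a, b) with a, b > 1 the mode is (a−1)/(a+b−2) = 21/36 ≈ 0.583.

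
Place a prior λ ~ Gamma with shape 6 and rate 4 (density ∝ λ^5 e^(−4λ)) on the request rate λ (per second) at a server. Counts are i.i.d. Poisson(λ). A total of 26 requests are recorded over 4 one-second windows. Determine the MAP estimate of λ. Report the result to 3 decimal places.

λ̂_MAP = 3.875

Σxᵢ = 26, n = 4.
Posterior ∝ λ^5e^(−4λ) · λ^26e^(−4λ) = λ^31e^(−8λ), i.e. Gamma(shape=32, rate=8).
The mode of a Gamma(a, b) with a ≥ 1 (shape–rate) is (a−1)/b = 31/8 ≈ 3.875.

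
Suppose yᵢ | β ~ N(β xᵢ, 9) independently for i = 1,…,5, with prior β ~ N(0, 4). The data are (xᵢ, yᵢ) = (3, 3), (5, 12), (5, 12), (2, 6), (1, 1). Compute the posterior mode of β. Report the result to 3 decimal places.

β̂_MAP = 2.143

log p(β | y) = −Σ(yᵢ − βxᵢ)²/(2·9) − β²/(2·4) + const.
Setting the derivative to zero: Σxᵢ(yᵢ − βxᵢ)/9 − β/4 = 0, so β = Σxᵢyᵢ / (Σxᵢ² + σ²/τ²).
Σxᵢyᵢ = 3·3 + 5·12 + 5·12 + 2·6 + 1·1 = 142; Σxᵢ² = 64; σ²/τ² = 2.25.
β̂_MAP = 142 / (64 + 2.25) = 142/66.25 ≈ 2.143.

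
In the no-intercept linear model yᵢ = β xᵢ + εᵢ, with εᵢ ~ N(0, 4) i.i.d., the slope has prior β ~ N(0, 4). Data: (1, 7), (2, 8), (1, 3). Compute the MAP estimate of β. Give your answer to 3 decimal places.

β̂_MAP = 3.714

log p(β | y) = −Σ(yᵢ − βxᵢ)²/(2·4) − β²/(2·4) + const.
Setting the derivative to zero: Σxᵢ(yᵢ − βxᵢ)/4 − β/4 = 0, so β = Σxᵢyᵢ / (Σxᵢ² + σ²/τ²).
Σxᵢyᵢ = 1·7 + 2·8 + 1·3 = 26; Σxᵢ² = 6; σ²/τ² = 1.
β̂_MAP = 26 / (6 + 1) = 26/7 ≈ 3.714.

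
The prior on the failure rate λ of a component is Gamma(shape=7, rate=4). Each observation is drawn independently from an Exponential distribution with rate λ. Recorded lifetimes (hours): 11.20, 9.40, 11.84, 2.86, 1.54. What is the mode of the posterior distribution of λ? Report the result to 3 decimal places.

The Exponential(rate=λ) likelihood is ∝ λ^n e^(−λΣtᵢ). Here n = 5 and Σtᵢ = 11.20 + 9.40 + 11.84 + 2.86 + 1.54 = 36.84.
Posterior ∝ λ^6e^(−4λ) · λ^5e^(−36.84λ) = λ^11e^(−40.84λ), i.e. Gamma(12, 40.84).
Mode = (a−1)/b = 11/40.84 ≈ 0.269.

λ̂_MAP = 0.269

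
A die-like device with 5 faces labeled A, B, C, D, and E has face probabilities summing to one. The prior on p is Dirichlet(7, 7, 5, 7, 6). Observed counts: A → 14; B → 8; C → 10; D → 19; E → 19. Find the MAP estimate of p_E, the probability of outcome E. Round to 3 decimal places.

MAP estimate of p_E = 0.247

The posterior is Dirichlet(αᵢ + nᵢ) = Dirichlet(21, 15, 15, 26, 25).
For a Dirichlet(a₁,…,a_K) with all aᵢ > 1, the mode has j-th component (aⱼ − 1)/(Σaᵢ − K).
Here Σaᵢ = 102 and K = 5, so p_E = (25 − 1)/(102 − 5) = 24/97 ≈ 0.247.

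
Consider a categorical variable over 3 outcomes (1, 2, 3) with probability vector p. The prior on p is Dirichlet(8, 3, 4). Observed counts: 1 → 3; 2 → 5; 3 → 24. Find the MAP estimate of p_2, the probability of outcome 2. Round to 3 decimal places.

MAP estimate: 0.159

The posterior is Dirichlet(αᵢ + nᵢ) = Dirichlet(11, 8, 28).
For a Dirichlet(a₁,…,a_K) with all aᵢ > 1, the mode has j-th component (aⱼ − 1)/(Σaᵢ − K).
Here Σaᵢ = 47 and K = 3, so p_2 = (8 − 1)/(47 − 3) = 7/44 ≈ 0.159.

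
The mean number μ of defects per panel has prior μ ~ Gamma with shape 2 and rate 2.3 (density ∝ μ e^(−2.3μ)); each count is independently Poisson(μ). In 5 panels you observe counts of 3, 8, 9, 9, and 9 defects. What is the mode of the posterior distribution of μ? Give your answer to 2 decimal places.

Σxᵢ = 3+8+9+9+9 = 38, with n = 5.
Posterior ∝ μe^(−2.3μ) · μ^38e^(−5μ) = μ^39e^(−7.3μ), i.e. Gamma(shape=40, rate=7.3).
The mode of a Gamma(a, b) with a ≥ 1 (shape–rate) is (a−1)/b = 39/7.3 ≈ 5.34.

μ̂_MAP = 5.34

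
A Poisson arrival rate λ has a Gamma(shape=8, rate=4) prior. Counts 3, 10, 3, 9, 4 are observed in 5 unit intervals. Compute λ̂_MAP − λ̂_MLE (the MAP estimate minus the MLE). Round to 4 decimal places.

Σxᵢ = 29. Posterior is Gamma(37, 9); MAP = (37−1)/9 = 36/9 ≈ 4.00000.
MLE = x̄ = 29/5 ≈ 5.80000.
Difference = 36/9 − 29/5 = -9/5 ≈ -1.8000.

MAP − MLE = -1.8000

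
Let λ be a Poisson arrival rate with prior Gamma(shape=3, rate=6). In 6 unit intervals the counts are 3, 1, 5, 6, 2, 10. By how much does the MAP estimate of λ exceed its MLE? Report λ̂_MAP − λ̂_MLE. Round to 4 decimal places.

MAP − MLE = -2.0833

Σxᵢ = 27. Posterior is Gamma(30, 12); MAP = (30−1)/12 = 29/12 ≈ 2.41667.
MLE = x̄ = 27/6 ≈ 4.50000.
Difference = 29/12 − 27/6 = -25/12 ≈ -2.0833.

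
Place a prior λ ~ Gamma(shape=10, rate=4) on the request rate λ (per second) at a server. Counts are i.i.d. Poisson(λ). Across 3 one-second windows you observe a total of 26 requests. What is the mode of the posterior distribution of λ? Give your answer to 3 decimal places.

Σxᵢ = 26, n = 3.
Posterior ∝ λ^9e^(−4λ) · λ^26e^(−3λ) = λ^35e^(−7λ), i.e. Gamma(shape=36, rate=7).
The mode of a Gamma(a, b) with a ≥ 1 (shape–rate) is (a−1)/b = 35/7 ≈ 5.000.

λ̂_MAP = 5.000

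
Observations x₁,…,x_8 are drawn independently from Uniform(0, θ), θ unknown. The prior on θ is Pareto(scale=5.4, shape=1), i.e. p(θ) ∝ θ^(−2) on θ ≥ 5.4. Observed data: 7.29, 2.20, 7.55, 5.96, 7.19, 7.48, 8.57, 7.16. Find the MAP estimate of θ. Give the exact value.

The Uniform(0, θ) likelihood is θ^(−n) for θ ≥ max(xᵢ), zero otherwise. Here max(xᵢ) = 8.57.
Posterior ∝ θ^(−2) · θ^(−8) = θ^(−10) on θ ≥ max(5.4, 8.57) = 8.57.
This density is strictly decreasing in θ, so the posterior mode lies at the lower boundary of the support.

θ̂_MAP = 8.57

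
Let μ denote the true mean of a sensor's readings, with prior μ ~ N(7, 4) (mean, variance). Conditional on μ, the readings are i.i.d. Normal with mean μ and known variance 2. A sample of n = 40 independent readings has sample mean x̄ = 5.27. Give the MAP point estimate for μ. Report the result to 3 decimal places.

μ̂_MAP = 5.291

n = 40, x̄ = 5.27.
For a Normal prior and Normal likelihood with known variance, the posterior is Normal; its mode equals its mean, the precision-weighted average.
Prior precision 1/σ₀² = 1/4 = 0.25; data precision n/σ² = 40/2 = 20.
μ̂ = (0.25·7 + 20·5.27) / (0.25 + 20) = 107.15/20.25 = 2143/405 ≈ 5.291.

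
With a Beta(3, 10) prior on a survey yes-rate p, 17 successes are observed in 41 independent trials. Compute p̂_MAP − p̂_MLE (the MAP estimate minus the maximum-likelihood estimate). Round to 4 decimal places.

Posterior is Beta(20, 34); MAP = (20−1)/(54−2) = 19/52 ≈ 0.36538.
MLE ignores the prior: p̂_MLE = k/n = 17/41 ≈ 0.41463.
Difference = 19/52 − 17/41 = -105/2132 ≈ -0.0492.

MAP − MLE = -0.0492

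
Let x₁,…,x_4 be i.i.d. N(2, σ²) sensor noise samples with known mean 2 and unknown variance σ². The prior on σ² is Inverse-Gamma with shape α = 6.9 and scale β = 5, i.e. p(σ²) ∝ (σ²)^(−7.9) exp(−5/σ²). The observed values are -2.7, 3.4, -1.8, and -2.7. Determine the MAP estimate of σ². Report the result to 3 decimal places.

σ̂²_MAP = 3.565

Sum of squared deviations about the known mean: SS = (-2.7−2)² + (3.4−2)² + (-1.8−2)² + (-2.7−2)² = 60.58.
The Normal likelihood contributes (σ²)^(−n/2) exp(−SS/(2σ²)), so the posterior is Inverse-Gamma(α + n/2, β + SS/2) = Inverse-Gamma(8.9, 35.29).
The mode of Inverse-Gamma(a, b) is b/(a+1) = 35.29/9.9 ≈ 3.565.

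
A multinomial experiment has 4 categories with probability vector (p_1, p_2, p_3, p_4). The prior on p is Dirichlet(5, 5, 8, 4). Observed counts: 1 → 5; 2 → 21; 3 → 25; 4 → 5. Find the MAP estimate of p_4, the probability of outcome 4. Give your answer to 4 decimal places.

MAP estimate: 0.1081

The posterior is Dirichlet(αᵢ + nᵢ) = Dirichlet(10, 26, 33, 9).
For a Dirichlet(a₁,…,a_K) with all aᵢ > 1, the mode has j-th component (aⱼ − 1)/(Σaᵢ − K).
Here Σaᵢ = 78 and K = 4, so p_4 = (9 − 1)/(78 − 4) = 8/74 ≈ 0.1081.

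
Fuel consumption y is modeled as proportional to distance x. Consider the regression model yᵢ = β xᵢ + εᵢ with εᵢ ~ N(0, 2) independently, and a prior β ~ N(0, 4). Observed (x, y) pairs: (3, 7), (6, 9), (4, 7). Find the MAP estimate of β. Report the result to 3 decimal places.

β̂_MAP = 1.675

log p(β | y) = −Σ(yᵢ − βxᵢ)²/(2·2) − β²/(2·4) + const.
Setting the derivative to zero: Σxᵢ(yᵢ − βxᵢ)/2 − β/4 = 0, so β = Σxᵢyᵢ / (Σxᵢ² + σ²/τ²).
Σxᵢyᵢ = 3·7 + 6·9 + 4·7 = 103; Σxᵢ² = 61; σ²/τ² = 0.5.
β̂_MAP = 103 / (61 + 0.5) = 103/61.5 ≈ 1.675.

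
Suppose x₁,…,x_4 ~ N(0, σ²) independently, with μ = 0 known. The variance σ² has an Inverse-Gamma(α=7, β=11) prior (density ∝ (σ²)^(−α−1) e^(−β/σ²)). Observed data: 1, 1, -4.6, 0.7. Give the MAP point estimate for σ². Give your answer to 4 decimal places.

Sum of squared deviations about the known mean: SS = (1−0)² + (1−0)² + (-4.6−0)² + (0.7−0)² = 23.65.
The Normal likelihood contributes (σ²)^(−n/2) exp(−SS/(2σ²)), so the posterior is Inverse-Gamma(α + n/2, β + SS/2) = Inverse-Gamma(9, 22.825).
The mode of Inverse-Gamma(a, b) is b/(a+1) = 22.825/10 ≈ 2.2825.

σ̂²_MAP = 2.2825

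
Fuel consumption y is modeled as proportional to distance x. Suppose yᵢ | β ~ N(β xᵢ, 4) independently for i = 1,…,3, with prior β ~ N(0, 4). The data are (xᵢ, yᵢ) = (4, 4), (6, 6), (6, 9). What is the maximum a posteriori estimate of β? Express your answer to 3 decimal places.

log p(β | y) = −Σ(yᵢ − βxᵢ)²/(2·4) − β²/(2·4) + const.
Setting the derivative to zero: Σxᵢ(yᵢ − βxᵢ)/4 − β/4 = 0, so β = Σxᵢyᵢ / (Σxᵢ² + σ²/τ²).
Σxᵢyᵢ = 4·4 + 6·6 + 6·9 = 106; Σxᵢ² = 88; σ²/τ² = 1.
β̂_MAP = 106 / (88 + 1) = 106/89 ≈ 1.191.

β̂_MAP = 1.191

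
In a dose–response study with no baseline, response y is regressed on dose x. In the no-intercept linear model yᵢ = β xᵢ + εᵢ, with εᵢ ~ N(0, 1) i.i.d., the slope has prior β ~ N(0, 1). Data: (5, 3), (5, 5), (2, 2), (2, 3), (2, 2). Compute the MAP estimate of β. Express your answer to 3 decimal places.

log p(β | y) = −Σ(yᵢ − βxᵢ)²/(2·1) − β²/(2·1) + const.
Setting the derivative to zero: Σxᵢ(yᵢ − βxᵢ)/1 − β/1 = 0, so β = Σxᵢyᵢ / (Σxᵢ² + σ²/τ²).
Σxᵢyᵢ = 5·3 + 5·5 + 2·2 + 2·3 + 2·2 = 54; Σxᵢ² = 62; σ²/τ² = 1.
β̂_MAP = 54 / (62 + 1) = 54/63 ≈ 0.857.

β̂_MAP = 0.857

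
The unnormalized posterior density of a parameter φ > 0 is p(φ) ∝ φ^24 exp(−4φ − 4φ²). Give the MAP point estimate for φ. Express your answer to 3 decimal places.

ℓ'(φ) = 24/φ − 4 − 8φ. Setting this to zero and multiplying by φ: 8φ² + 4φ − 24 = 0.
φ = (−4 + √(4² + 4·8·24)) / (2·8) = (−4 + √784) / 16 = (−4 + 28)/16 = 3/2.
ℓ''(φ) = −24/φ² − 8 < 0, confirming a maximum.

φ̂_MAP = 1.500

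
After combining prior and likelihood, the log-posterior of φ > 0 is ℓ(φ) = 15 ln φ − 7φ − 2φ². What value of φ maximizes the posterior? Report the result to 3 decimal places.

ℓ'(φ) = 15/φ − 7 − 4φ. Setting this to zero and multiplying by φ: 4φ² + 7φ − 15 = 0.
φ = (−7 + √(7² + 4·4·15)) / (2·4) = (−7 + √289) / 8 = (−7 + 17)/8 = 5/4.
ℓ''(φ) = −15/φ² − 4 < 0, confirming a maximum.

φ̂_MAP = 1.250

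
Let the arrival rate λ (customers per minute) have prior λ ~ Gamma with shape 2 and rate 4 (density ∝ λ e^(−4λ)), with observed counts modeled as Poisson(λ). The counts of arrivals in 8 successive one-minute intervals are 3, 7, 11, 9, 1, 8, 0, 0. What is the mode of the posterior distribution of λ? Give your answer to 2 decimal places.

Σxᵢ = 3+7+11+9+1+8+0+0 = 39, with n = 8.
Posterior ∝ λe^(−4λ) · λ^39e^(−8λ) = λ^40e^(−12λ), i.e. Gamma(shape=41, rate=12).
The mode of a Gamma(a, b) with a ≥ 1 (shape–rate) is (a−1)/b = 40/12 ≈ 3.33.

λ̂_MAP = 3.33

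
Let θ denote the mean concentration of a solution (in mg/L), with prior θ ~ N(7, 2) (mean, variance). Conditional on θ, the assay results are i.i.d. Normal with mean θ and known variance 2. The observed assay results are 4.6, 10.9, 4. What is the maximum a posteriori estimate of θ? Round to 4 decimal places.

θ̂_MAP = 6.6250

n = 3; x̄ = (4.6 + 10.9 + 4)/3 = 19.5/3 = 6.5.
For a Normal prior and Normal likelihood with known variance, the posterior is Normal; its mode equals its mean, the precision-weighted average.
Prior precision 1/σ₀² = 1/2 = 0.5; data precision n/σ² = 3/2 = 1.5.
θ̂ = (0.5·7 + 1.5·6.5) / (0.5 + 1.5) = 13.25/2 = 6.6250.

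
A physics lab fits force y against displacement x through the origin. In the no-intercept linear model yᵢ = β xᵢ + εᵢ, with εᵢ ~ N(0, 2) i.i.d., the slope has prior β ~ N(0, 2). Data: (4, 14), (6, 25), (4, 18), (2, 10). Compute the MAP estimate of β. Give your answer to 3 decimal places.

log p(β | y) = −Σ(yᵢ − βxᵢ)²/(2·2) − β²/(2·2) + const.
Setting the derivative to zero: Σxᵢ(yᵢ − βxᵢ)/2 − β/2 = 0, so β = Σxᵢyᵢ / (Σxᵢ² + σ²/τ²).
Σxᵢyᵢ = 4·14 + 6·25 + 4·18 + 2·10 = 298; Σxᵢ² = 72; σ²/τ² = 1.
β̂_MAP = 298 / (72 + 1) = 298/73 ≈ 4.082.

β̂_MAP = 4.082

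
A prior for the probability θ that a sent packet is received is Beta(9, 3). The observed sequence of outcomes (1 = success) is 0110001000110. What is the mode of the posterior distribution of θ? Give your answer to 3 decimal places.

Prior: Beta(9, 3).
Data: 5 successes in 13 trials (from the sequence). The binomial likelihood contributes θ^5(1−θ)^8, so the posterior is Beta(9+5, 3+8) = Beta(14, 11).
For Beta(a, b) with a, b > 1 the mode is (a−1)/(a+b−2) = 13/23 ≈ 0.565.

θ̂_MAP = 0.565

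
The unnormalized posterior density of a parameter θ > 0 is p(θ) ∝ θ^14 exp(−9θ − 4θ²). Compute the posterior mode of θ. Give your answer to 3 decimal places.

ℓ'(θ) = 14/θ − 9 − 8θ. Setting this to zero and multiplying by θ: 8θ² + 9θ − 14 = 0.
θ = (−9 + √(9² + 4·8·14)) / (2·8) = (−9 + √529) / 16 = (−9 + 23)/16 = 7/8.
ℓ''(θ) = −14/θ² − 8 < 0, confirming a maximum.

θ̂_MAP = 0.875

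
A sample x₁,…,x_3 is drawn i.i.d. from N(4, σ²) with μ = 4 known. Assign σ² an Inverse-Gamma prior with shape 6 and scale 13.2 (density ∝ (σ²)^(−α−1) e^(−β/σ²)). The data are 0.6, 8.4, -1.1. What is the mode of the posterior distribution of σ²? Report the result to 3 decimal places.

σ̂²_MAP = 4.902

Sum of squared deviations about the known mean: SS = (0.6−4)² + (8.4−4)² + (-1.1−4)² = 56.93.
The Normal likelihood contributes (σ²)^(−n/2) exp(−SS/(2σ²)), so the posterior is Inverse-Gamma(α + n/2, β + SS/2) = Inverse-Gamma(7.5, 41.665).
The mode of Inverse-Gamma(a, b) is b/(a+1) = 41.665/8.5 ≈ 4.902.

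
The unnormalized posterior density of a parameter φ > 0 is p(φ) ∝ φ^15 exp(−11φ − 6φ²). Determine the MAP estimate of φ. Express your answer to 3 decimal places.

φ̂_MAP = 0.750

ℓ'(φ) = 15/φ − 11 − 12φ. Setting this to zero and multiplying by φ: 12φ² + 11φ − 15 = 0.
φ = (−11 + √(11² + 4·12·15)) / (2·12) = (−11 + √841) / 24 = (−11 + 29)/24 = 3/4.
ℓ''(φ) = −15/φ² − 12 < 0, confirming a maximum.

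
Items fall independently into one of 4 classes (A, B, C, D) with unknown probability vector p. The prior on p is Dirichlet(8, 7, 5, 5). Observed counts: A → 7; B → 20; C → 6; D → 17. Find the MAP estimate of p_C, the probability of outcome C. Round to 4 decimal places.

The posterior is Dirichlet(αᵢ + nᵢ) = Dirichlet(15, 27, 11, 22).
For a Dirichlet(a₁,…,a_K) with all aᵢ > 1, the mode has j-th component (aⱼ − 1)/(Σaᵢ − K).
Here Σaᵢ = 75 and K = 4, so p_C = (11 − 1)/(75 − 4) = 10/71 ≈ 0.1408.

MAP estimate of p_C = 0.1408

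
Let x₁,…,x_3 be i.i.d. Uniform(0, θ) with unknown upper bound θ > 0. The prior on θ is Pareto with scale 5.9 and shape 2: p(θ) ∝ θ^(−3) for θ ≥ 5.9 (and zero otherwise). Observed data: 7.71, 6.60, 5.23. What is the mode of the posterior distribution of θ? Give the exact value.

θ̂_MAP = 7.71

The Uniform(0, θ) likelihood is θ^(−n) for θ ≥ max(xᵢ), zero otherwise. Here max(xᵢ) = 7.71.
Posterior ∝ θ^(−3) · θ^(−3) = θ^(−6) on θ ≥ max(5.9, 7.71) = 7.71.
This density is strictly decreasing in θ, so the posterior mode lies at the lower boundary of the support.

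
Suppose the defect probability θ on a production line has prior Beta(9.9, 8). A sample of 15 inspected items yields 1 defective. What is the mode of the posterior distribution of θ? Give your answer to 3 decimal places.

θ̂_MAP = 0.320

Prior: Beta(9.9, 8).
Data: 1 success in 15 trials. The binomial likelihood contributes θ(1−θ)^14, so the posterior is Beta(9.9+1, 8+14) = Beta(10.9, 22).
For Beta(a, b) with a, b > 1 the mode is (a−1)/(a+b−2) = 9.9/30.9 ≈ 0.320.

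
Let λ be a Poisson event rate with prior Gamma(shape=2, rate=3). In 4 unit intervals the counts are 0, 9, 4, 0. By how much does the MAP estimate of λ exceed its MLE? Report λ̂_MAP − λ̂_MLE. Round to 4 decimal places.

MAP − MLE = -1.2500

Σxᵢ = 13. Posterior is Gamma(15, 7); MAP = (15−1)/7 = 14/7 ≈ 2.00000.
MLE = x̄ = 13/4 ≈ 3.25000.
Difference = 14/7 − 13/4 = -5/4 ≈ -1.2500.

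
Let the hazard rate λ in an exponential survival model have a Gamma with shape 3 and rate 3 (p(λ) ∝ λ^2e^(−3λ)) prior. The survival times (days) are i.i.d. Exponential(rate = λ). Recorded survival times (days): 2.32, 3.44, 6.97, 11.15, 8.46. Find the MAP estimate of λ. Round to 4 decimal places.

The Exponential(rate=λ) likelihood is ∝ λ^n e^(−λΣtᵢ). Here n = 5 and Σtᵢ = 2.32 + 3.44 + 6.97 + 11.15 + 8.46 = 32.34.
Posterior ∝ λ^2e^(−3λ) · λ^5e^(−32.34λ) = λ^7e^(−35.34λ), i.e. Gamma(8, 35.34).
Mode = (a−1)/b = 7/35.34 ≈ 0.1981.

λ̂_MAP = 0.1981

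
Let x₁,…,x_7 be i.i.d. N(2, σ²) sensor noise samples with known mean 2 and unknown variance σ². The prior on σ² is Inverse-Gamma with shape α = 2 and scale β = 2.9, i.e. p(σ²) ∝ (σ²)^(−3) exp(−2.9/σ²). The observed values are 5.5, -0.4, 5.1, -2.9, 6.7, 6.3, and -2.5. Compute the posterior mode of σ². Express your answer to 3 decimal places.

Sum of squared deviations about the known mean: SS = (5.5−2)² + (-0.4−2)² + (5.1−2)² + (-2.9−2)² + (6.7−2)² + (6.3−2)² + (-2.5−2)² = 112.46.
The Normal likelihood contributes (σ²)^(−n/2) exp(−SS/(2σ²)), so the posterior is Inverse-Gamma(α + n/2, β + SS/2) = Inverse-Gamma(5.5, 59.13).
The mode of Inverse-Gamma(a, b) is b/(a+1) = 59.13/6.5 ≈ 9.097.

σ̂²_MAP = 9.097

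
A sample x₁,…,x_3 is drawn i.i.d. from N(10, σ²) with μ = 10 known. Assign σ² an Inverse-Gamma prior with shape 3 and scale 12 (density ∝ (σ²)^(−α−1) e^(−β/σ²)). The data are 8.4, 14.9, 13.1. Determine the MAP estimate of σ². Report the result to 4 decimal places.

Sum of squared deviations about the known mean: SS = (8.4−10)² + (14.9−10)² + (13.1−10)² = 36.18.
The Normal likelihood contributes (σ²)^(−n/2) exp(−SS/(2σ²)), so the posterior is Inverse-Gamma(α + n/2, β + SS/2) = Inverse-Gamma(4.5, 30.09).
The mode of Inverse-Gamma(a, b) is b/(a+1) = 30.09/5.5 ≈ 5.4709.

σ̂²_MAP = 5.4709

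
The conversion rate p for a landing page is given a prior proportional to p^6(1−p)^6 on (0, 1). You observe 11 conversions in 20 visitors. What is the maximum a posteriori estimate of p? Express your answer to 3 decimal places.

The prior density ∝ p^6(1−p)^6 is the kernel of Beta(7, 7).
Data: 11 successes in 20 trials. The binomial likelihood contributes p^11(1−p)^9, so the posterior is Beta(7+11, 7+9) = Beta(18, 16).
For Beta(a, b) with a, b > 1 the mode is (a−1)/(a+b−2) = 17/32 ≈ 0.531.

p̂_MAP = 0.531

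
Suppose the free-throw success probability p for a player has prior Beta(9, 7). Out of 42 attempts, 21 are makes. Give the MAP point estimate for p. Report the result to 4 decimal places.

p̂_MAP = 0.5179

Prior: Beta(9, 7).
Data: 21 successes in 42 trials. The binomial likelihood contributes p^21(1−p)^21, so the posterior is Beta(9+21, 7+21) = Beta(30, 28).
For Beta(a, b) with a, b > 1 the mode is (a−1)/(a+b−2) = 29/56 ≈ 0.5179.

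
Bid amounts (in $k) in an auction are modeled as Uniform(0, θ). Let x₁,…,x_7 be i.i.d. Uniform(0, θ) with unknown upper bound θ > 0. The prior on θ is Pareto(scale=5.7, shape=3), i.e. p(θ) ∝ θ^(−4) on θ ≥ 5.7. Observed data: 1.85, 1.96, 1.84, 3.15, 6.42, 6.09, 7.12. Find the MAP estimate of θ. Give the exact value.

The Uniform(0, θ) likelihood is θ^(−n) for θ ≥ max(xᵢ), zero otherwise. Here max(xᵢ) = 7.12.
Posterior ∝ θ^(−4) · θ^(−7) = θ^(−11) on θ ≥ max(5.7, 7.12) = 7.12.
This density is strictly decreasing in θ, so the posterior mode lies at the lower boundary of the support.

θ̂_MAP = 7.12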